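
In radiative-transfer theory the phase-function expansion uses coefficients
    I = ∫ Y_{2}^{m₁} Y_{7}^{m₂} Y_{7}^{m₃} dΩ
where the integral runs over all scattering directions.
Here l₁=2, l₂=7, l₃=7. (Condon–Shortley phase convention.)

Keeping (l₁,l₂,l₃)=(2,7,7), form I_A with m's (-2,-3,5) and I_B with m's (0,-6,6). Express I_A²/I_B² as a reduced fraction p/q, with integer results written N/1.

297/338

l's match ⇒ only the (l;m) 3-j factors differ between A and B.
A: triangle coeff Δ(2,7,7) = 1/185640; Σ_t [2,2]: t=2:+1/29030400 = 1/29030400; (3j)²=99/7735 [(2 7 7; -2 -3 5)], sign=+1
B: triangle coeff Δ(2,7,7) = 1/185640; Σ_t [0,1]: t=0:+1/159667200 t=1:−1/479001600 = 1/239500800; (3j)²=26/1785 [(2 7 7; 0 -6 6)], sign=-1
I_A²/I_B² = (99/7735)/(26/1785) = 297/338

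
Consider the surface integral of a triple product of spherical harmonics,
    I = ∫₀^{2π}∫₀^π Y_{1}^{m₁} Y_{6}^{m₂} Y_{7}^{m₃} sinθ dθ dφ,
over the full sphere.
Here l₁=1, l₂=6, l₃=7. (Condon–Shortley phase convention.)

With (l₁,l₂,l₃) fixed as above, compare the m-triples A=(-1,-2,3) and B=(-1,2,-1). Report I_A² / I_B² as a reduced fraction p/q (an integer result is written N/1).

Shared (l₁,l₂,l₃)=(1,6,7): N and (l;000)² cancel in I_A²/I_B².
A: Δ = 0!·2!·12!/15! = 1/1365; Racah Σ t=0..0: t=0:+1/1935360 = 1/1935360; ⇒ 3j(1 6 7; -1 -2 3)² = 3/91, sgn +1
B: Δ = 0!·2!·12!/15! = 1/1365; Racah Σ t=0..0: t=0:+1/1935360 = 1/1935360; ⇒ 3j(1 6 7; -1 2 -1)² = 1/91, sgn +1
I_A²/I_B² = (3/91)/(1/91) = 3/1

3/1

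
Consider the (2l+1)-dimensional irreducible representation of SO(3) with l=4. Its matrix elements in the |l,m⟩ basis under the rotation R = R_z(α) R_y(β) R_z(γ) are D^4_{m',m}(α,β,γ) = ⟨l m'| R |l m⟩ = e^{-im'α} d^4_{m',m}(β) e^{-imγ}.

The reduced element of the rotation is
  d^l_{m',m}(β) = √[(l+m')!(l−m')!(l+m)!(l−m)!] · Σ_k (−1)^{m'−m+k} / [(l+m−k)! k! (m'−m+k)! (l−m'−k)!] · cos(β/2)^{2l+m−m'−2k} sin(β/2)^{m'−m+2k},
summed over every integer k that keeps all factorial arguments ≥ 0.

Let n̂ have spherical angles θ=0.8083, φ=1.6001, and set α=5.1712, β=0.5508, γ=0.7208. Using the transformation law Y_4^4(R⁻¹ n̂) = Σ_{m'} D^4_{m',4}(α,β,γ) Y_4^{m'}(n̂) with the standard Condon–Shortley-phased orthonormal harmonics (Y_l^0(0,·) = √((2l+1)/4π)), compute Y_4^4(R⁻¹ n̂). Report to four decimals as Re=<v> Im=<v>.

Need the full column D^4_{m',4} for m'=−4..4 at α=5.1712, β=0.5508, γ=0.7208.
cos(β/2)=0.962317, sin(β/2)=0.271932
d^4_{-4,4}: single k=8 term ⇒ +0.000030;  D = +0.000015-0.000026i
d^4_{-3,4}: single k=7 term ⇒ +0.000299;  D = +0.000299+0.000019i
d^4_{-2,4}: single k=6 term ⇒ +0.001981;  D = +0.000762+0.001829i
d^4_{-1,4}: single k=5 term ⇒ +0.009916;  D = -0.006518+0.007473i
d^4_{0,4}: single k=4 term ⇒ +0.039234;  D = -0.037931-0.010025i
d^4_{1,4}: single k=3 term ⇒ +0.124184;  D = -0.024722-0.121698i
d^4_{2,4}: single k=2 term ⇒ +0.310747;  D = +0.245634-0.190335i
d^4_{3,4}: single k=1 term ⇒ +0.587801;  D = +0.528577+0.257131i
d^4_{4,4}: single k=0 term ⇒ +0.735434;  D = +0.004453+0.735420i
Y_4^{m'}(θ=0.8083,φ=1.6001) and Σ D·Y over m':
  (+0.0000-0.0000i)·(+0.1202-0.0142i)  (+0.0003+0.0000i)·(+0.0287+0.3256i)  (+0.0008+0.0018i)·(-0.4086+0.0240i)  (-0.0065+0.0075i)·(-0.0024-0.0802i)  (-0.0379-0.0100i)·(-0.3540+0.0000i)  (-0.0247-0.1217i)·(+0.0024-0.0802i)  (+0.2456-0.1903i)·(-0.4086-0.0240i)  (+0.5286+0.2571i)·(-0.0287+0.3256i)  (+0.0045+0.7354i)·(+0.1202+0.0142i)
Y_4^4(R⁻¹ n̂) = -0.209828+0.330175i

Re=-0.2098 Im=0.3302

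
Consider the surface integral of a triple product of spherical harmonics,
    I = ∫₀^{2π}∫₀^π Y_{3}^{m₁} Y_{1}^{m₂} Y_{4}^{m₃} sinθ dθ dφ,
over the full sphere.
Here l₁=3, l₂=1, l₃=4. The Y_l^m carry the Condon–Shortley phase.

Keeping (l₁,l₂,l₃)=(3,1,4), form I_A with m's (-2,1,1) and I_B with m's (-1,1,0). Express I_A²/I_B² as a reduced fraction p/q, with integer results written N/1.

Shared (l₁,l₂,l₃)=(3,1,4): N and (l;000)² cancel in I_A²/I_B².
A: Δ = 0!·6!·2!/9! = 1/252; Racah Σ t=0..0: t=0:+1/240 = 1/240; ⇒ 3j(3 1 4; -2 1 1)² = 1/84, sgn -1
B: Δ = 0!·6!·2!/9! = 1/252; Racah Σ t=0..0: t=0:+1/96 = 1/96; ⇒ 3j(3 1 4; -1 1 0)² = 1/42, sgn +1
I_A²/I_B² = (1/84)/(1/42) = 1/2

1/2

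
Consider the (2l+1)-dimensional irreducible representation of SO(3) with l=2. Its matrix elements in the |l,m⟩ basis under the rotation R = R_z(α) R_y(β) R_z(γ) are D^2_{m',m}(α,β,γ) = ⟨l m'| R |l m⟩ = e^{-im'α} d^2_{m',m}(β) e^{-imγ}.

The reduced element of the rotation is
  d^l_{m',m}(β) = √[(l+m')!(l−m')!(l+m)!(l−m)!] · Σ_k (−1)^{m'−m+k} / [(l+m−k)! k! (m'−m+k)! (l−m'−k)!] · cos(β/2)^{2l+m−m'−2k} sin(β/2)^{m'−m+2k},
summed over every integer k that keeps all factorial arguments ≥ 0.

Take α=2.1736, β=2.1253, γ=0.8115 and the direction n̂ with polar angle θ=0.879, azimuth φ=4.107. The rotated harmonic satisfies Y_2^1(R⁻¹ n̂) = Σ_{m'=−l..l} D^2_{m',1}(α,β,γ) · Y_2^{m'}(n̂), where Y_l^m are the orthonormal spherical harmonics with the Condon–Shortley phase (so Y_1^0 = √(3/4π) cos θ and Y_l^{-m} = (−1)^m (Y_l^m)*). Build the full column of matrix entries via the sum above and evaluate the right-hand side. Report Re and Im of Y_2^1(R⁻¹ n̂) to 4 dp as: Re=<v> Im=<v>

Need the full column D^2_{m',1} for m'=−2..2 at α=2.1736, β=2.1253, γ=0.8115.
cos(β/2)=0.486559, sin(β/2)=0.873648
d^2_{-2,1}: single k=3 term ⇒ +0.648895;  D = -0.599151-0.249165i
d^2_{-1,1}: k∈[2..3] ⇒ +0.542081 -0.582567 = -0.040485;  D = -0.008388-0.039607i
d^2_{0,1}: k∈[1..2] ⇒ +0.246500 -0.794731 = -0.548231;  D = -0.377408+0.397643i
d^2_{1,1}: k∈[0..1] ⇒ +0.056045 -0.542081 = -0.486036;  D = +0.480097+0.075751i
d^2_{2,1}: single k=0 term ⇒ -0.201267;  D = -0.086875-0.181552i
Y_2^{m'}(θ=0.879,φ=4.107) and Σ D·Y over m':
  (-0.5992-0.2492i)·(-0.0807-0.2144i)  (-0.0084-0.0396i)·(-0.2160+0.3121i)  (-0.3774+0.3976i)·(+0.0696+0.0000i)  (+0.4801+0.0758i)·(+0.2160+0.3121i)  (-0.0869-0.1816i)·(-0.0807+0.2144i)
Y_2^1(R⁻¹ n̂) = +0.108807+0.344410i

Re=0.1088 Im=0.3444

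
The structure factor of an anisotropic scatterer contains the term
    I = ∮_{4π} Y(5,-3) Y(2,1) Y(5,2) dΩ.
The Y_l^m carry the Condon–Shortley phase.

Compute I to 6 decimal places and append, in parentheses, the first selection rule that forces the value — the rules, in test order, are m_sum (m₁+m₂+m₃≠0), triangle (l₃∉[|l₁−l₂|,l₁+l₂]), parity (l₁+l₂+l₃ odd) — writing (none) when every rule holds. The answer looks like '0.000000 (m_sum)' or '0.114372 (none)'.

m-sum 0 ✓  L=12 even ✓  3≤5≤7 ✓
Π(2lᵢ+1) = 11×5×11 = 605
triangle coeff Δ(5,2,5) = 1/38610
Σ_t [0,2]: t=0:+1/2880 t=1:−1/576 t=2:+1/2880 = -1/960
(3j)²=10/429 [(5 2 5; 0 0 0)], sign=+1
Σ_t [1,2]: t=1:−1/10080 t=2:+1/2880 = 1/4032
(3j)²=10/429 [(5 2 5; -3 1 2)], sign=-1
⇒ 4πI² = 500/1521
I = (-1)√(500/1521/(4π)) = -0.16173926
No selection rule forces the value: the integral is nonzero (none).

-0.161739 (none)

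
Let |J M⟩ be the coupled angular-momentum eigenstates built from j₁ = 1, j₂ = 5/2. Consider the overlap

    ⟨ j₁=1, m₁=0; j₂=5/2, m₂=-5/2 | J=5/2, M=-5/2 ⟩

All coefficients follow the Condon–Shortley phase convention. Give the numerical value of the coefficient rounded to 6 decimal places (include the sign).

+√(5/7) ≈ +0.845154

√[6·1!1!4!/7! · 1!1!0!5!0!5!] = √(2880/7)
  +(−1)^0/∏(0,1,1,0,0,4)! = 1/24  (running 1/24)
⟨..|..⟩ = √(2880/7)·(1/24) = +0.845154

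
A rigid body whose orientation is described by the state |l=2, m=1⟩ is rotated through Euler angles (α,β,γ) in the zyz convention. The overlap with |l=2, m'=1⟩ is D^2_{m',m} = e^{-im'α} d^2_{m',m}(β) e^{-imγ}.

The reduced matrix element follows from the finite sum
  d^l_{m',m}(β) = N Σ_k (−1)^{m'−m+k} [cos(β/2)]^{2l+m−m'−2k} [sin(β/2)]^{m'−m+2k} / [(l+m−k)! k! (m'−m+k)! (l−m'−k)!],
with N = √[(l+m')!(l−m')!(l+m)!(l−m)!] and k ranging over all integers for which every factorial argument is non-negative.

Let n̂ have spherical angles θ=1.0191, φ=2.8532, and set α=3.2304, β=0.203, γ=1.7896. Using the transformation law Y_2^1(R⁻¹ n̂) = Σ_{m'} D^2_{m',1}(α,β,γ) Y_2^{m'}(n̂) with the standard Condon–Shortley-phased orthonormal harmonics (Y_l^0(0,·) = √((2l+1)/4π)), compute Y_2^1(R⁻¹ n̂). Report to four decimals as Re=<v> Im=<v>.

Need the full column D^2_{m',1} for m'=−2..2 at α=3.2304, β=0.2030, γ=1.7896.
cos(β/2)=0.994853, sin(β/2)=0.101326
d^2_{-2,1}: single k=3 term ⇒ +0.002070;  D = -0.000085-0.002068i
d^2_{-1,1}: k∈[2..3] ⇒ +0.030485 -0.000105 = +0.030379;  D = +0.003938+0.030123i
d^2_{0,1}: k∈[1..2] ⇒ +0.244384 -0.002535 = +0.241849;  D = -0.052496-0.236083i
d^2_{1,1}: k∈[0..1] ⇒ +0.979572 -0.030485 = +0.949087;  D = +0.287367+0.904537i
d^2_{2,1}: single k=0 term ⇒ -0.199539;  D = +0.077045+0.184064i
Y_2^{m'}(θ=1.0191,φ=2.8532) and Σ D·Y over m':
  (-0.0001-0.0021i)·(+0.2348+0.1528i)  (+0.0039+0.0301i)·(-0.3306-0.0981i)  (-0.0525-0.2361i)·(-0.0555+0.0000i)  (+0.2874+0.9045i)·(+0.3306-0.0981i)  (+0.0770+0.1841i)·(+0.2348-0.1528i)
Y_2^1(R⁻¹ n̂) = +0.234793+0.304561i

Re=0.2348 Im=0.3046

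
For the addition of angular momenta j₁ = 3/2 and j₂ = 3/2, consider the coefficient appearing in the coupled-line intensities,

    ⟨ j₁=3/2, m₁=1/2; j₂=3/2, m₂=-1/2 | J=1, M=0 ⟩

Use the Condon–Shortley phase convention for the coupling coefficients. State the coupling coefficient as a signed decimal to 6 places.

j₁+j₂−J=2  J+j₁−j₂=1  J−j₁+j₂=1  j₁+j₂+J+1=5
(j₁±m₁, j₂±m₂, J±M) = (2,1,1,2,1,1)
P² = 1/5
sum k=0..1:
  [0] +1/2 = 1/2
  [1] −1/1 = -1
S = -1/2
C² = P²·S² = 1/20 ; C = -0.223607

-0.223607  (= −√(1/20))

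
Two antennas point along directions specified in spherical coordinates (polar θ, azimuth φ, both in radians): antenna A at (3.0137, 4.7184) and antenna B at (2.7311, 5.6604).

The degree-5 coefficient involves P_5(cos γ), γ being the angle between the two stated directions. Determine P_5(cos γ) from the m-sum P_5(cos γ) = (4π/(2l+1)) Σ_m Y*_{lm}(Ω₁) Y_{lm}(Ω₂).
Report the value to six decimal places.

Expand P_5 via completeness: Σ_{m} conj(Y_{5,m}) at Ω₁ times Y_{5,m} at Ω₂ —
  m=-5: Y*=0.00000 - 0.00002j  Y=-0.00470 + 0.00013j  product -0.00000 + 0.00000j
  m=-4: Y*=-0.00039 - 0.00001j  Y=0.02716 - 0.02067j  product -0.00001 + 0.00001j
  m=-3: Y*=-0.00010 + 0.00564j  Y=-0.04233 + 0.13802j  product -0.00077 - 0.00025j
  m=-2: Y*=0.05335 + 0.00064j  Y=-0.12037 - 0.35696j  product -0.00619 - 0.01912j
  m=-1: Y*=0.00185 - 0.30842j  Y=0.42290 + 0.30370j  product 0.09445 - 0.12987j
  m=+0: Y*=-0.82423 + 0.00000j  Y=-0.07289 + 0.00000j  product 0.06008 + 0.00000j
  m=+1: Y*=-0.00185 - 0.30842j  Y=-0.42290 + 0.30370j  product 0.09445 + 0.12987j
  m=+2: Y*=0.05335 - 0.00064j  Y=-0.12037 + 0.35696j  product -0.00619 + 0.01912j
  m=+3: Y*=0.00010 + 0.00564j  Y=0.04233 + 0.13802j  product -0.00077 + 0.00025j
  m=+4: Y*=-0.00039 + 0.00001j  Y=0.02716 + 0.02067j  product -0.00001 - 0.00001j
  m=+5: Y*=-0.00000 - 0.00002j  Y=0.00470 + 0.00013j  product -0.00000 - 0.00000j
Accumulated sum 0.23502 + 0.00000j; after 4π/(2l+1) scaling, 0.26849 + 0.00000j ⇒ P_5 = 0.268487

0.268487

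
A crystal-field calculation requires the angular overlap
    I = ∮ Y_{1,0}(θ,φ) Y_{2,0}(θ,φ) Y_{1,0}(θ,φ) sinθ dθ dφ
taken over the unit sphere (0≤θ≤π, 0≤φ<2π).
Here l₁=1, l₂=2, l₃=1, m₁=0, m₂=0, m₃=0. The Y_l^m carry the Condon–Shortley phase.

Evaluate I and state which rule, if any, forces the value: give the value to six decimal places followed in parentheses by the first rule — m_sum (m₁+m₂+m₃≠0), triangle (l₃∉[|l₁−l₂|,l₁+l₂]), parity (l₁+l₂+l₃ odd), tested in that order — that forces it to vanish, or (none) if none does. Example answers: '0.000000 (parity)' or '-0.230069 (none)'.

0.252313 (none)

Rules hold: Σm=0, L=4 even, 1≤1≤3.
N = 3·5·3 = 45
Δ = 2!·0!·2!/5! = 1/30
Racah Σ t=1..1: t=1:−1/1 = -1/1
⇒ 3j(1 2 1; 0 0 0)² = 2/15, sgn +1
(m-triple is (0,0,0) — same symbol as above.)
4πI² = N·(3j₀)²·(3jₘ)² = 4/5
I = +1·√(0.8/4π) = 0.25231325
No selection rule forces the value: the integral is nonzero (none).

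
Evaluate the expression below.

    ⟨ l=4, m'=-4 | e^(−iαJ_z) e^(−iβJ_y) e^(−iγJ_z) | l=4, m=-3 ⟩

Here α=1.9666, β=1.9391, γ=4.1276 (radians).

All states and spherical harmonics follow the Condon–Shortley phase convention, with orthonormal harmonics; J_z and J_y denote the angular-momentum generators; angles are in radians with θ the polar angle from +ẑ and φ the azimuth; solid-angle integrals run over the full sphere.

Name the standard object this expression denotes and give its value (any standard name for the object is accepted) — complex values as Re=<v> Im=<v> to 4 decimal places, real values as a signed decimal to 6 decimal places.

Wigner D-matrix element, Re=0.0074 Im=0.0426

This is a Wigner D-matrix element — the rotation-matrix element ⟨l m'| R(α,β,γ) |l m⟩ in the angular-momentum basis.
Split into d^4_{-4,-3}(β=1.9391) × two z-phases.
With c≡cos(β/2)=0.565671 and s≡sin(β/2)=0.824631, N=[1·40320·1·5040]^{1/2}=14255.272709
Admissible k: 1..1 (factorial args all ≥0)
  k=1: (−1)^0·14255.2727/(5040)·0.5657^7·0.8246^1 = +0.043227
d^4_{-4,-3}(1.9391) = +0.043227
Attach z-rotation phases: D = e^{-i(-4)(1.9666)}·(+0.043227)·e^{-i(-3)(4.1276)} = +0.007362+0.042595i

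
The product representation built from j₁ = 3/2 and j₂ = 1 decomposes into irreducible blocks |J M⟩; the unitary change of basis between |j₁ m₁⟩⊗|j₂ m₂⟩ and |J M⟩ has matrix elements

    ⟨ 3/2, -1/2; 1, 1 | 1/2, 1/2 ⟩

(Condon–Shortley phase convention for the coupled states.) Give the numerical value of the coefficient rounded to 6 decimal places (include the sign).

√[2·2!1!0!/4! · 1!2!2!0!1!0!] = √(2/3)
  +(−1)^2/∏(2,0,0,0,1,0)! = 1/2  (running 1/2)
⟨..|..⟩ = √(2/3)·(1/2) = +0.408248

+0.408248  (= +√(1/6))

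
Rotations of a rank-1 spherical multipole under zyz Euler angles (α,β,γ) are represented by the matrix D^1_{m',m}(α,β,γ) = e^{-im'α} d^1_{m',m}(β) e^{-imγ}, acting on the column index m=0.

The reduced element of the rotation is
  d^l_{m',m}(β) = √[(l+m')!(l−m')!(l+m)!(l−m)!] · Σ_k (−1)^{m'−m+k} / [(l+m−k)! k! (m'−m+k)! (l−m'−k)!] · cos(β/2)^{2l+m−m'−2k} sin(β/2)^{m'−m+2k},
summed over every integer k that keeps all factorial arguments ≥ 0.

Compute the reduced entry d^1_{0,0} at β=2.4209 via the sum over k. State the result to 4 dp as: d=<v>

d=-0.7513

d^1_{0,0}(β=2.4209) via the finite sum:
Half-angle: c=0.352598, s=0.935775. N=√(1·1·1·1)=1.000000
k∈{0,1} keeps every argument non-negative
  k=0: (−1)^0·1.0000/(1)·0.3526^2·0.9358^0 = +0.124326
  k=1: (−1)^1·1.0000/(1)·0.3526^0·0.9358^2 = -0.875674
d^1_{0,0}(2.4209) = +0.124326 -0.875674 = -0.751349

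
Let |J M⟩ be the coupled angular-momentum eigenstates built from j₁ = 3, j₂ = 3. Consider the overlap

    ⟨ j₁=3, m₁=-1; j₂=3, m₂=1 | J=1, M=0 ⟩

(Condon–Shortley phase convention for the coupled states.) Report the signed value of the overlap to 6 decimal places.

√[3·5!1!1!/8! · 2!4!4!2!1!1!] = √(144/7)
  +(−1)^3/∏(3,2,1,1,0,0)! = -1/12  (running -1/12)
  +(−1)^4/∏(4,1,0,0,1,1)! = 1/24  (running -1/24)
⟨..|..⟩ = √(144/7)·(-1/24) = -0.188982

−√(1/28) = -0.188982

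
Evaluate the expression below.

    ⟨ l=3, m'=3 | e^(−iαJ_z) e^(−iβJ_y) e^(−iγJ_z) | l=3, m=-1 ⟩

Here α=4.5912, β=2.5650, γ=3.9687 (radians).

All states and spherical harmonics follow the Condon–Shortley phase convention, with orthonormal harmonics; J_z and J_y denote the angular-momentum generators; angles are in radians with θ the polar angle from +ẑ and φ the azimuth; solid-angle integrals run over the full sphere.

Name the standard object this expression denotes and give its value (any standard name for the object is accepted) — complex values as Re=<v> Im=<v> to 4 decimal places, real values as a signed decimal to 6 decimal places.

This is a Wigner D-matrix element — the rotation-matrix element ⟨l m'| R(α,β,γ) |l m⟩ in the angular-momentum basis.
First d^3_{3,-1}(β=2.5650), then the phase factors e^{-i(3)α} and e^{-i(-1)γ}:
c=cos(2.565000/2)=0.284319, s=sin(2.565000/2)=0.958730; N=√[720·1·2·24]=185.903201
k: max(0,(-1)−(3))=0 … min(3+(-1),3−(3))=0
  k=0: (−1)^4·185.9032/(48)·0.2843^2·0.9587^4 = +0.264510
d^3_{3,-1}(2.5650) = +0.264510
D = (+0.355610-0.934634i)·(+0.264510)·(-0.677008-0.735976i) = -0.245630+0.098142i

Wigner D-matrix element, Re=-0.2456 Im=0.0981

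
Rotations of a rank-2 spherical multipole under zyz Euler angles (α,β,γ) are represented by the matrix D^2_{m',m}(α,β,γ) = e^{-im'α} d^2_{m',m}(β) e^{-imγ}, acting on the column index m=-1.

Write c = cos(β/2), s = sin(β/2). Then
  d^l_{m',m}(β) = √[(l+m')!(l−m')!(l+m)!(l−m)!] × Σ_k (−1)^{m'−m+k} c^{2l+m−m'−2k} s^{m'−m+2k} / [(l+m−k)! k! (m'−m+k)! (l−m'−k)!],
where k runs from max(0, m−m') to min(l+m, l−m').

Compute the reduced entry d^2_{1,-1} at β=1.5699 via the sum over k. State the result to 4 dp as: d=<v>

d^2_{1,-1}(β=1.5699) via the finite sum:
With c≡cos(β/2)=0.707424 and s≡sin(β/2)=0.706790, N=[6·1·1·6]^{1/2}=6.000000
Admissible k: 0..1 (factorial args all ≥0)
  k=0: (−1)^2·6.0000/(2)·0.7074^2·0.7068^2 = +0.749999
  k=1: (−1)^3·6.0000/(6)·0.7074^0·0.7068^4 = -0.249552
d^2_{1,-1}(1.5699) = +0.749999 -0.249552 = +0.500447

d=0.5004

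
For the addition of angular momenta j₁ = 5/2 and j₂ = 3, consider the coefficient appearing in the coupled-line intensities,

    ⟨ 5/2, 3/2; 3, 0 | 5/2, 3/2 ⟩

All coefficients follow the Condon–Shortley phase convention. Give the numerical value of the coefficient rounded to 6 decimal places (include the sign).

√[6·3!2!3!/9! · 4!1!3!3!4!1!] = √(864/35)
  +(−1)^0/∏(0,3,1,3,1,0)! = 1/36  (running 1/36)
  +(−1)^1/∏(1,2,0,2,2,1)! = -1/8  (running -7/72)
⟨..|..⟩ = √(864/35)·(-7/72) = -0.483046

-0.483046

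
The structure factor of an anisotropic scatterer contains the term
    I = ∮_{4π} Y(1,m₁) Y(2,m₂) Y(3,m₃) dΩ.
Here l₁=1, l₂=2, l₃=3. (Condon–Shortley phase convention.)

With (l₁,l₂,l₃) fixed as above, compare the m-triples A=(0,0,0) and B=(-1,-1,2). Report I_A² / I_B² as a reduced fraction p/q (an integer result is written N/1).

Shared (l₁,l₂,l₃)=(1,2,3): N and (l;000)² cancel in I_A²/I_B².
A: Δ = 0!·2!·4!/7! = 1/105; Racah Σ t=0..0: t=0:+1/4 = 1/4; ⇒ 3j(1 2 3; 0 0 0)² = 3/35, sgn -1
B: Δ = 0!·2!·4!/7! = 1/105; Racah Σ t=0..0: t=0:+1/12 = 1/12; ⇒ 3j(1 2 3; -1 -1 2)² = 2/21, sgn -1
I_A²/I_B² = (3/35)/(2/21) = 9/10

9/10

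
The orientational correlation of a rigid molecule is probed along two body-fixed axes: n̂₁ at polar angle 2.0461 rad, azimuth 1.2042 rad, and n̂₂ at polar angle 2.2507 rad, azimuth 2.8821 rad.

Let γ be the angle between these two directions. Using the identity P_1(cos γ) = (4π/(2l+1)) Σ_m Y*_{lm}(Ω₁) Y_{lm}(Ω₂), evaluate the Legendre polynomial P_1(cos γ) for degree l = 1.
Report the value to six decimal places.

0.213793

Summing Y*_{l m}(θ₁,φ₁)·Y_{l m}(θ₂,φ₂) over m ∈ [−1, 1]; prefactor 4π/(2·1+1) = 4.188790:
  [-1]  conj(Y_{1,-1})(Ω₁) = (0.110112, 0.286785) ; Y_{1,-1}(Ω₂) = (-0.259673, -0.068938) ; Δ = (-0.008823, -0.082061)
  [+0]  conj(Y_{1,0})(Ω₁) = (-0.223589, -0.000000) ; Y_{1,0}(Ω₂) = (-0.307193, 0.000000) ; Δ = (0.068685, 0.000000)
  [+1]  conj(Y_{1,1})(Ω₁) = (-0.110112, 0.286785) ; Y_{1,1}(Ω₂) = (0.259673, -0.068938) ; Δ = (-0.008823, 0.082061)
Total Σ_m = (0.051039, 0.000000). Multiply by 4.188790: (0.213793, 0.000000). P_1(cos γ) = 0.213793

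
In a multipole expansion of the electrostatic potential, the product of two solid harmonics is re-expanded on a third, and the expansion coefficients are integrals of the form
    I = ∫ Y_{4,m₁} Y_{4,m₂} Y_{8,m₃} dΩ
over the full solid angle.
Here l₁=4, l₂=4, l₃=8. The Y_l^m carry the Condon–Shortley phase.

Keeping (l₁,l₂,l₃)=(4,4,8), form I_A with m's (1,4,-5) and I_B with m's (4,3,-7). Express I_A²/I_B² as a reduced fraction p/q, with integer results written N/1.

1/5

Shared (l₁,l₂,l₃)=(4,4,8): N and (l;000)² cancel in I_A²/I_B².
A: Δ = 0!·8!·8!/17! = 1/218790; Racah Σ t=0..0: t=0:+1/29030400 = 1/29030400; ⇒ 3j(4 4 8; 1 4 -5)² = 1/170, sgn -1
B: Δ = 0!·8!·8!/17! = 1/218790; Racah Σ t=0..0: t=0:+1/203212800 = 1/203212800; ⇒ 3j(4 4 8; 4 3 -7)² = 1/34, sgn -1
I_A²/I_B² = (1/170)/(1/34) = 1/5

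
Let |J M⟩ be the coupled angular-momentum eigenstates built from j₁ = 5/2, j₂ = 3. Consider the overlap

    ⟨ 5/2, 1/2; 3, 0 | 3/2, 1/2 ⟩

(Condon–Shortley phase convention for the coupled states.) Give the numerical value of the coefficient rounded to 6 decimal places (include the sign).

√[4·4!1!2!/8! · 3!2!3!3!2!1!] = √(144/35)
  +(−1)^1/∏(1,3,1,2,0,0)! = -1/12  (running -1/12)
  +(−1)^2/∏(2,2,0,1,1,1)! = 1/4  (running 1/6)
⟨..|..⟩ = √(144/35)·(1/6) = +0.338062

+0.338062  (= +√(4/35))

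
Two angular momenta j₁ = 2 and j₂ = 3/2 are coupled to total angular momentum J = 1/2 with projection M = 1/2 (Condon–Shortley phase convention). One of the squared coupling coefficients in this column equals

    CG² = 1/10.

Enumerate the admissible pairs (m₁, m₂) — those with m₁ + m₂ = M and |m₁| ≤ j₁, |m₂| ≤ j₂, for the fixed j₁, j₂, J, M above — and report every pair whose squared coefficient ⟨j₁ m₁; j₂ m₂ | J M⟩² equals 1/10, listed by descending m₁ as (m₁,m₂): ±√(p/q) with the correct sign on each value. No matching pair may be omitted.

Admissible pairs with m₁+m₂ = M = 1/2: (-1,3/2), (0,1/2), (1,-1/2), (2,-3/2)
  (m₁,m₂)=(2,-3/2): CG² = 2/5, CG = +√(2/5)
  (m₁,m₂)=(1,-1/2): CG² = 3/10, CG = −√(3/10)
  (m₁,m₂)=(0,1/2): CG² = 1/5, CG = +√(1/5)
  (m₁,m₂)=(-1,3/2): CG² = 1/10, CG = −√(1/10)   ← matches the target
Pairs with CG² = 1/10: (-1,3/2): −√(1/10)

(-1,3/2): −√(1/10)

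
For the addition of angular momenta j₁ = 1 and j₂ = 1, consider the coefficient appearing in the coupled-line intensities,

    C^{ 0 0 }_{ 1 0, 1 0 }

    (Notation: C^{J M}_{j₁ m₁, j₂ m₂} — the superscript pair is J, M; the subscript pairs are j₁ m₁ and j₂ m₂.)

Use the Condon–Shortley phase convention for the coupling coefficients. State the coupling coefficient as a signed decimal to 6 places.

−√(1/3) ≈ -0.577350

√[1·2!0!0!/3! · 1!1!1!1!0!0!] = √(1/3)
  +(−1)^1/∏(1,1,0,0,0,0)! = -1  (running -1)
⟨..|..⟩ = √(1/3)·(-1) = -0.577350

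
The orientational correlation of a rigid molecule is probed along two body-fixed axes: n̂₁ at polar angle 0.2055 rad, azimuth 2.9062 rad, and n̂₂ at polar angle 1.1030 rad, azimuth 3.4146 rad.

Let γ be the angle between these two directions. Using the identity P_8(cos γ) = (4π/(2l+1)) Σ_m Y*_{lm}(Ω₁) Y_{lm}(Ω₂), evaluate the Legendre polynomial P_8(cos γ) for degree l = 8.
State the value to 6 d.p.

0.213632

Addition theorem: P_8(cos γ) = (4π/17) Σ_m Y*_{lm}(Ω₁) Y_{lm}(Ω₂), m = −8…8:
  m=-8: (-0.000000-0.000001i) × (-0.119497-0.169792i) = -0.000000+0.000000i  (running Σ = -0.000000+0.000000i)
  m=-7: (+0.000002+0.000030i) × (+0.140022+0.395516i) = -0.000011+0.000005i  (running Σ = -0.000012+0.000005i)
  m=-6: (+0.000057-0.000359i) × (-0.026218-0.389281i) = -0.000141-0.000013i  (running Σ = -0.000153-0.000008i)
  m=-5: (-0.001229+0.002958i) × (-0.002119+0.010154i) = -0.000027-0.000019i  (running Σ = -0.000180-0.000026i)
  m=-4: (+0.012352-0.016968i) × (-0.158189+0.304770i) = +0.003217+0.006449i  (running Σ = +0.003037+0.006422i)
  m=-3: (-0.076851+0.065547i) × (+0.128952-0.137929i) = -0.000869+0.019052i  (running Σ = +0.002168+0.025475i)
  m=-2: (+0.301119-0.153256i) × (+0.219588-0.133429i) = +0.045673-0.073831i  (running Σ = +0.047841-0.048357i)
  m=-1: (-0.658218+0.157866i) × (-0.236317+0.066169i) = +0.145103-0.080860i  (running Σ = +0.192944-0.129216i)
  m=0: (+0.432257-0.000000i) × (-0.224132+0.000000i) = -0.096883+0.000000i  (running Σ = +0.096061-0.129216i)
  m=1: (+0.658218+0.157866i) × (+0.236317+0.066169i) = +0.145103+0.080860i  (running Σ = +0.241164-0.048357i)
  m=2: (+0.301119+0.153256i) × (+0.219588+0.133429i) = +0.045673+0.073831i  (running Σ = +0.286837+0.025475i)
  m=3: (+0.076851+0.065547i) × (-0.128952-0.137929i) = -0.000869-0.019052i  (running Σ = +0.285968+0.006422i)
  m=4: (+0.012352+0.016968i) × (-0.158189-0.304770i) = +0.003217-0.006449i  (running Σ = +0.289185-0.000026i)
  m=5: (+0.001229+0.002958i) × (+0.002119+0.010154i) = -0.000027+0.000019i  (running Σ = +0.289158-0.000008i)
  m=6: (+0.000057+0.000359i) × (-0.026218+0.389281i) = -0.000141+0.000013i  (running Σ = +0.289016+0.000005i)
  m=7: (-0.000002+0.000030i) × (-0.140022+0.395516i) = -0.000011-0.000005i  (running Σ = +0.289005+0.000000i)
  m=8: (-0.000000+0.000001i) × (-0.119497+0.169792i) = -0.000000-0.000000i  (running Σ = +0.289005+0.000000i)
Total Σ_m = +0.289005+0.000000i. Multiply by 0.739198: +0.213632+0.000000i. P_8(cos γ) = 0.213632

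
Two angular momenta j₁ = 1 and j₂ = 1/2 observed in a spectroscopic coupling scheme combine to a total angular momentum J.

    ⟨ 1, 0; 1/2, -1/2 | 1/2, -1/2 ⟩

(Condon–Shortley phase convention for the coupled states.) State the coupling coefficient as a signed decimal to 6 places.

triangle: 1!×1!×0!/3! = 1/6
(j±m)!: 1!×1!×0!×1!×0!×1! = 1
prefactor² = (2J+1)×Δ×N² = 1/3
  k=0: +1/(0!×1!×1!×0!×0!×0!) = 1
Σ = 1  ⇒  CG² = 1/3×1² = 1/3
CG = +√(1/3) = +0.577350

+√(1/3) = +0.577350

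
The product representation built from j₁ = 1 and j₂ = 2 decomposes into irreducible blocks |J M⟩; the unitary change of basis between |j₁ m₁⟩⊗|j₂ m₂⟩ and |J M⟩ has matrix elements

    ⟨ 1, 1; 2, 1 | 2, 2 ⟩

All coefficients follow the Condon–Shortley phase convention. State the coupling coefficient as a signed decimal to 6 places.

√[5·1!1!3!/6! · 2!0!3!1!4!0!] = √(12)
  +(−1)^0/∏(0,1,0,3,1,0)! = 1/6  (running 1/6)
⟨..|..⟩ = √(12)·(1/6) = +0.577350

+0.577350  (= +√(1/3))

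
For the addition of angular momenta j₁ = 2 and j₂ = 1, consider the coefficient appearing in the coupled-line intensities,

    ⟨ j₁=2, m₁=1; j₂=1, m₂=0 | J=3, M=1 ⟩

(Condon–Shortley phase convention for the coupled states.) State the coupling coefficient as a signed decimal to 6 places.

√[7·0!4!2!/7! · 3!1!1!1!4!2!] = √(96/5)
  +(−1)^0/∏(0,0,1,1,3,1)! = 1/6  (running 1/6)
⟨..|..⟩ = √(96/5)·(1/6) = +0.730297

+0.730297  (= +√(8/15))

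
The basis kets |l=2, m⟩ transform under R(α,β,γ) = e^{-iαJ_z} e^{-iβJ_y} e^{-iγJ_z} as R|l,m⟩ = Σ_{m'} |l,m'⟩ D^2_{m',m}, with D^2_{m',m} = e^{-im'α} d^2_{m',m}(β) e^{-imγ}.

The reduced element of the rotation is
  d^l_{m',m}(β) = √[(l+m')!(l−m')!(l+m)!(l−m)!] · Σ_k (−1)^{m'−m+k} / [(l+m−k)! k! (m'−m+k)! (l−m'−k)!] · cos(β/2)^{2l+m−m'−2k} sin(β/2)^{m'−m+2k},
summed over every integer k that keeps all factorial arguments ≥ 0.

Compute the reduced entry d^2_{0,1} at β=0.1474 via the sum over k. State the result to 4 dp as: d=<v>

d^2_{0,1}(β=0.1474) via the finite sum:
c=cos(0.147400/2)=0.997285, s=sin(0.147400/2)=0.073633; N=√[2·2·6·1]=4.898979
Admissible k: 1..2 (factorial args all ≥0)
  k=1: (−1)^0·4.8990/(2)·0.9973^3·0.0736^1 = +0.178899
  k=2: (−1)^1·4.8990/(2)·0.9973^1·0.0736^3 = -0.000975
d^2_{0,1}(0.1474) = +0.178899 -0.000975 = +0.177924

d=0.1779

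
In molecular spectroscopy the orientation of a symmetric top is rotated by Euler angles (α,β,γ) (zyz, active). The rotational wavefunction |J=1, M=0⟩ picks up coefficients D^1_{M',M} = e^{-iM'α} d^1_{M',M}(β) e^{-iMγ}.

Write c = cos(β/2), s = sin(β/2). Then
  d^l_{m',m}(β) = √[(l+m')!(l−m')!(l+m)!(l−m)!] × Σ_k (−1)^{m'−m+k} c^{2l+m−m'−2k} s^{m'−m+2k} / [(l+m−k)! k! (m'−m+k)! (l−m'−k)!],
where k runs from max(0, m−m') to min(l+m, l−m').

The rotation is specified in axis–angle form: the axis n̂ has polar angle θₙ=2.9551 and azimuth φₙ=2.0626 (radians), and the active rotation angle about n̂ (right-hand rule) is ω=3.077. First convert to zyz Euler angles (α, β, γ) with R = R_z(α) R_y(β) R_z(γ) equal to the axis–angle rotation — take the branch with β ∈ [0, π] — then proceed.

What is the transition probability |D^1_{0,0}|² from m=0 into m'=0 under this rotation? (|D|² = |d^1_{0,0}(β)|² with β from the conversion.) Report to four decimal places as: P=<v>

Axis–angle → zyz. n̂ = (sinθₙcosφₙ, sinθₙsinφₙ, cosθₙ) = (-0.087555, +0.163439, -0.982661), ω = 3.0770.
R = I cosω + sinω [n̂]ₓ + (1−cosω) n̂n̂ᵀ gives
  R = [-0.982599, +0.034838, +0.182445; -0.092019, -0.944546, -0.315223; +0.161345, -0.326526, +0.931315]
β = atan2(√(R₁₃²+R₂₃²), R₃₃) = 0.372789; α = atan2(R₂₃, R₁₃) mod 2π = 5.237058; γ = atan2(R₃₂, −R₃₁) mod 2π = 4.253451
First d^1_{0,0}(β=0.3728), then the phase factors e^{-i(0)α} and e^{-i(0)γ}:
Half-angle: c=0.982679, s=0.185317. N=√(1·1·1·1)=1.000000
The bounds max(0,m−m')=0 and min(l+m,l−m')=1 give 2 terms
  k=0: (−1)^0·1.0000/(1)·0.9827^2·0.1853^0 = +0.965658
  k=1: (−1)^1·1.0000/(1)·0.9827^0·0.1853^2 = -0.034342
d^1_{0,0}(0.3728) = +0.965658 -0.034342 = +0.931315
|D^1_{0,0}|² = |d^1_{0,0}(β)|² = (+0.931315)² = 0.867348 (the z-rotation phases have unit modulus)

P=0.8673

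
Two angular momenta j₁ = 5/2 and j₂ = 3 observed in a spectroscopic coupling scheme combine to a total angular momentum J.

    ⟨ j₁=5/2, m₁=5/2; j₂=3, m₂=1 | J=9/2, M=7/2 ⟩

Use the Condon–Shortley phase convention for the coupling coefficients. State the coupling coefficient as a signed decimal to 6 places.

triangle: 1!×4!×5!/11! = 2880/39916800
(j±m)!: 5!×0!×4!×2!×8!×1! = 232243200
prefactor² = (2J+1)×Δ×N² = 1843200/11
  k=0: +1/(0!×1!×0!×4!×4!×1!) = 1/576
Σ = 1/576  ⇒  CG² = 1843200/11×(1/576)² = 50/99
CG = +√(50/99) = +0.710669

+0.710669  (= +√(50/99))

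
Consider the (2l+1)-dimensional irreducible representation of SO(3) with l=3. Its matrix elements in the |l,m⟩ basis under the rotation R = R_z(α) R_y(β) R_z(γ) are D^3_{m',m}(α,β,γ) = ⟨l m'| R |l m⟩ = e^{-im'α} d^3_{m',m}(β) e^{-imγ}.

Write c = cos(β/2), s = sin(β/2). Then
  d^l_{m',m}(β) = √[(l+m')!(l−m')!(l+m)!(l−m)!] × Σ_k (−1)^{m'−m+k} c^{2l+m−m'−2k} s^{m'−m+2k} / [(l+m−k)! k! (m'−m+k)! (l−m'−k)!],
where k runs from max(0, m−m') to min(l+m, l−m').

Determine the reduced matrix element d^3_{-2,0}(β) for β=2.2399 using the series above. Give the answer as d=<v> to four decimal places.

d^3_{-2,0}(β=2.2399) via the finite sum:
c=cos(2.239900/2)=0.435727, s=sin(2.239900/2)=0.900079; N=√[1·120·6·6]=65.726707
Admissible k: 2..3 (factorial args all ≥0)
  k=2: (−1)^0·65.7267/(12)·0.4357^4·0.9001^2 = +0.159949
  k=3: (−1)^1·65.7267/(12)·0.4357^2·0.9001^4 = -0.682515
d^3_{-2,0}(2.2399) = +0.159949 -0.682515 = -0.522566

d=-0.5226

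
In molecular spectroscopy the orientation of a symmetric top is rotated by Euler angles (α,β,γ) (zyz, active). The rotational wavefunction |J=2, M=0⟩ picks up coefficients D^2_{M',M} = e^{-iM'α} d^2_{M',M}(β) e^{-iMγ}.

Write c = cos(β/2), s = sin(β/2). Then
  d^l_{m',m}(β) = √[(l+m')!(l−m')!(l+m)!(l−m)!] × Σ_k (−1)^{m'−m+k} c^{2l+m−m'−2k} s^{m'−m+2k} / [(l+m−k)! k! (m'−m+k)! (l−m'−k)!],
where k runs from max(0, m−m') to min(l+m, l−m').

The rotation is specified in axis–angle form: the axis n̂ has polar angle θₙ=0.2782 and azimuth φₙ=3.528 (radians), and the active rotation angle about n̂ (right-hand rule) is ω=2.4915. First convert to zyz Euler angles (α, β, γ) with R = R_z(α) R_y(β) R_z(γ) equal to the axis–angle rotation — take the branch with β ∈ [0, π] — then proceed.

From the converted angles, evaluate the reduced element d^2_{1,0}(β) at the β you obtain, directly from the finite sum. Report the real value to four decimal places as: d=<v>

Axis–angle → zyz. n̂ = (sinθₙcosφₙ, sinθₙsinφₙ, cosθₙ) = (-0.254377, -0.103496, +0.961551), ω = 2.4915.
R = I cosω + sinω [n̂]ₓ + (1−cosω) n̂n̂ᵀ gives
  R = [-0.679811, -0.534705, -0.501944; +0.629273, -0.776790, -0.024771; -0.376660, -0.332699, +0.864545]
β = atan2(√(R₁₃²+R₂₃²), R₃₃) = 0.526551; α = atan2(R₂₃, R₁₃) mod 2π = 3.190902; γ = atan2(R₃₂, −R₃₁) mod 2π = 5.559680
d^2_{1,0}(β=0.5266) via the finite sum:
Half-angle: c=0.965543, s=0.260245. N=√(6·1·2·2)=4.898979
k: max(0,(0)−(1))=0 … min(2+(0),2−(1))=1
  k=0: (−1)^1·4.8990/(2)·0.9655^3·0.2602^1 = -0.573815
  k=1: (−1)^2·4.8990/(2)·0.9655^1·0.2602^3 = +0.041686
d^2_{1,0}(0.5266) = -0.573815 +0.041686 = -0.532129

d=-0.5321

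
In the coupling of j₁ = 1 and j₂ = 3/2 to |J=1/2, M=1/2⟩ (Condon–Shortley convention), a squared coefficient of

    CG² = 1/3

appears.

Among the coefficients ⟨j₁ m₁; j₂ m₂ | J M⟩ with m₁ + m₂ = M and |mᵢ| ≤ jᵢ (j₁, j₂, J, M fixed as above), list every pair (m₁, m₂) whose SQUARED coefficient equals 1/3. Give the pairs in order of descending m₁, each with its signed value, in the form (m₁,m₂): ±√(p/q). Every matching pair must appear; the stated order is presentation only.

(0,1/2): −√(1/3)

Admissible pairs with m₁+m₂ = M = 1/2: (-1,3/2), (0,1/2), (1,-1/2)
  (m₁,m₂)=(1,-1/2): CG² = 1/6, CG = +√(1/6)
  (m₁,m₂)=(0,1/2): CG² = 1/3, CG = −√(1/3)   ← matches the target
  (m₁,m₂)=(-1,3/2): CG² = 1/2, CG = +√(1/2)
Pairs with CG² = 1/3: (0,1/2): −√(1/3)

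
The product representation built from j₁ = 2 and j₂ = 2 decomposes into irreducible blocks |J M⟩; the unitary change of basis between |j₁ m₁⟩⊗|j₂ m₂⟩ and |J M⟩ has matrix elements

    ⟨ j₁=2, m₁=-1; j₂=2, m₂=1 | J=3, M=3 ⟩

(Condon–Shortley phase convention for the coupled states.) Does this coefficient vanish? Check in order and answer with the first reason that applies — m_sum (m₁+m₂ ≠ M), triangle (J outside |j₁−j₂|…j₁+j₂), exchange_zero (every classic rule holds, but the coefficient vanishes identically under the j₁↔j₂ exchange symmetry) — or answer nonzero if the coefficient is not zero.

m_sum

m-sum: m₁+m₂ = -1+1 = 0, M = 3  ✗ ⇒ coefficient is 0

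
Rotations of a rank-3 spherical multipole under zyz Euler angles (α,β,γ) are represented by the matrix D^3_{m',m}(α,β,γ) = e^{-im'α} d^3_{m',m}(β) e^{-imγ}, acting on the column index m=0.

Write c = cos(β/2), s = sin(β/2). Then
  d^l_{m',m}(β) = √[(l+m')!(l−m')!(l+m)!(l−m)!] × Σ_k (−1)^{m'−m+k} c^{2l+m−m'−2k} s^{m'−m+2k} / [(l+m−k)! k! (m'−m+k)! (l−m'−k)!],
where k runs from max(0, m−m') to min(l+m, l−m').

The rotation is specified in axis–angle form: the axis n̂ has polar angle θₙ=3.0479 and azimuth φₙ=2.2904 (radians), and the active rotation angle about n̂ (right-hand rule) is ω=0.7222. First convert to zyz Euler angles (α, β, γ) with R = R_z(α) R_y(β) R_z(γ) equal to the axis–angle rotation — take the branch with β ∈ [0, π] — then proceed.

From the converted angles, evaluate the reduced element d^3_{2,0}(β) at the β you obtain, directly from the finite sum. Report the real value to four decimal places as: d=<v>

d=0.0060

Axis–angle → zyz. n̂ = (sinθₙcosφₙ, sinθₙsinφₙ, cosθₙ) = (-0.061661, +0.070360, -0.995614), ω = 0.7222.
R = I cosω + sinω [n̂]ₓ + (1−cosω) n̂n̂ᵀ gives
  R = [+0.751302, +0.657055, +0.061837; -0.659221, +0.751589, +0.023272; -0.031185, -0.058249, +0.997815]
β = atan2(√(R₁₃²+R₂₃²), R₃₃) = 0.066119; α = atan2(R₂₃, R₁₃) mod 2π = 0.359954; γ = atan2(R₃₂, −R₃₁) mod 2π = 5.203932
d^3_{2,0}(β=0.0661) via the finite sum:
With c≡cos(β/2)=0.999454 and s≡sin(β/2)=0.033054, N=[120·1·6·6]^{1/2}=65.726707
k∈{0,1} keeps every argument non-negative
  k=0: (−1)^2·65.7267/(12)·0.9995^4·0.0331^2 = +0.005971
  k=1: (−1)^3·65.7267/(12)·0.9995^2·0.0331^4 = -0.000007
d^3_{2,0}(0.0661) = +0.005971 -0.000007 = +0.005964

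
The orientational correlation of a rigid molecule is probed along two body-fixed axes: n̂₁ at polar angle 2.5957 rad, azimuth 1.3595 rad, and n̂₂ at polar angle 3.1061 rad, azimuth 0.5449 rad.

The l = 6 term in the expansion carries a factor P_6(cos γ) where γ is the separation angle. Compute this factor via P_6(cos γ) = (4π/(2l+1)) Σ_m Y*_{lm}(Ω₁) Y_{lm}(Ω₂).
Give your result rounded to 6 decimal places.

-0.372210

Expand P_6 via completeness: Σ_{m} conj(Y_{6,m}) at Ω₁ times Y_{6,m} at Ω₂ —
  m=-6: Y*=-0.00282 + 0.00903j  Y=-0.00000 + 0.00000j  product 0.00000 - 0.00000j
  m=-5: Y*=-0.04697 - 0.02654j  Y=0.00000 + 0.00000j  product -0.00000 - 0.00000j
  m=-4: Y*=0.12102 - 0.13643j  Y=-0.00000 - 0.00000j  product -0.00000 - 0.00000j
  m=-3: Y*=0.23234 + 0.31607j  Y=0.00001 + 0.00023j  product -0.00007 + 0.00006j
  m=-2: Y*=-0.43712 + 0.19656j  Y=0.00302 - 0.00580j  product -0.00018 + 0.00313j
  m=-1: Y*=-0.02660 - 0.12403j  Y=-0.09939 + 0.06024j  product 0.01012 + 0.01072j
  m=+0: Y*=-0.40329 + 0.00000j  Y=1.00370 + 0.00000j  product -0.40478 + 0.00000j
  m=+1: Y*=0.02660 - 0.12403j  Y=0.09939 + 0.06024j  product 0.01012 - 0.01072j
  m=+2: Y*=-0.43712 - 0.19656j  Y=0.00302 + 0.00580j  product -0.00018 - 0.00313j
  m=+3: Y*=-0.23234 + 0.31607j  Y=-0.00001 + 0.00023j  product -0.00007 - 0.00006j
  m=+4: Y*=0.12102 + 0.13643j  Y=-0.00000 + 0.00000j  product -0.00000 + 0.00000j
  m=+5: Y*=0.04697 - 0.02654j  Y=-0.00000 + 0.00000j  product -0.00000 + 0.00000j
  m=+6: Y*=-0.00282 - 0.00903j  Y=-0.00000 - 0.00000j  product 0.00000 + 0.00000j
Σ over m = -0.38505 - 0.00000j; ×(4π/13) → -0.37221 - 0.00000j. Real part: -0.372210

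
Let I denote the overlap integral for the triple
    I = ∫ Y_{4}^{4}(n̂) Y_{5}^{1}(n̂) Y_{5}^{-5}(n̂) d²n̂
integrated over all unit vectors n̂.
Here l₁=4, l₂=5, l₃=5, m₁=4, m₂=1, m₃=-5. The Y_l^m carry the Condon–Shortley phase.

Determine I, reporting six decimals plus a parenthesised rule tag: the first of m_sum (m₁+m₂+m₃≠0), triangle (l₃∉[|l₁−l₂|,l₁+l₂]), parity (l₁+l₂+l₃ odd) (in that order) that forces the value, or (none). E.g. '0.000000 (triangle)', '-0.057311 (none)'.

m-sum 0 ✓  L=14 even ✓  1≤5≤9 ✓
Π(2lᵢ+1) = 9×11×11 = 1089
triangle coeff Δ(4,5,5) = 1/3153150
Σ_t [0,4]: t=0:+1/69120 t=1:−1/1728 t=2:+1/576 t=3:−1/1728 t=4:+1/69120 = 7/11520
(3j)²=2/143 [(4 5 5; 0 0 0)], sign=-1
Σ_t [0,0]: t=0:+1/414720 = 1/414720
(3j)²=2/429 [(4 5 5; 4 1 -5)], sign=+1
⇒ 4πI² = 12/169
I = (-1)√(12/169/(4π)) = -0.07516962
No selection rule forces the value: the integral is nonzero (none).

-0.075170 (none)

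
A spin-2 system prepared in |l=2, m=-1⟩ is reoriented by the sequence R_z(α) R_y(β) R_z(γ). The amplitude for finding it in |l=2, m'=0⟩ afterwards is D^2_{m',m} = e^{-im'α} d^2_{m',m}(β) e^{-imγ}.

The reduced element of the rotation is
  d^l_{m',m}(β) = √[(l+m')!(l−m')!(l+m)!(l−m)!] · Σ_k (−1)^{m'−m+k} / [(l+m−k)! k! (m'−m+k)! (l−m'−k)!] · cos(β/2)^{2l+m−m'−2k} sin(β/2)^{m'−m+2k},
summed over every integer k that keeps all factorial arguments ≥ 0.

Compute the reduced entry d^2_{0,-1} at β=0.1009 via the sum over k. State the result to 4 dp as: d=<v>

d=-0.1227

d^2_{0,-1}(β=0.1009) via the finite sum:
Half-angle: c=0.998728, s=0.050429. N=√(2·2·1·6)=4.898979
k: max(0,(-1)−(0))=0 … min(2+(-1),2−(0))=1
  k=0: (−1)^1·4.8990/(2)·0.9987^3·0.0504^1 = -0.123053
  k=1: (−1)^2·4.8990/(2)·0.9987^1·0.0504^3 = +0.000314
d^2_{0,-1}(0.1009) = -0.123053 +0.000314 = -0.122740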